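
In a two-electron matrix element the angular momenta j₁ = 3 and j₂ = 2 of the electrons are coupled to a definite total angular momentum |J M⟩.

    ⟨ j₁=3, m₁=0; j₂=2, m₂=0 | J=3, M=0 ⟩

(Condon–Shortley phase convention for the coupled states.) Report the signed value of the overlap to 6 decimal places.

−√(4/15) ≈ -0.516398

j₁+j₂−J=2  J+j₁−j₂=4  J−j₁+j₂=2  j₁+j₂+J+1=9
(j₁±m₁, j₂±m₂, J±M) = (3,3,2,2,3,3)
P² = 48/5
sum k=0..2:
  [0] +1/24 = 1/24
  [1] −1/4 = -1/4
  [2] +1/24 = 1/24
S = -1/6
C² = P²·S² = 4/15 ; C = -0.516398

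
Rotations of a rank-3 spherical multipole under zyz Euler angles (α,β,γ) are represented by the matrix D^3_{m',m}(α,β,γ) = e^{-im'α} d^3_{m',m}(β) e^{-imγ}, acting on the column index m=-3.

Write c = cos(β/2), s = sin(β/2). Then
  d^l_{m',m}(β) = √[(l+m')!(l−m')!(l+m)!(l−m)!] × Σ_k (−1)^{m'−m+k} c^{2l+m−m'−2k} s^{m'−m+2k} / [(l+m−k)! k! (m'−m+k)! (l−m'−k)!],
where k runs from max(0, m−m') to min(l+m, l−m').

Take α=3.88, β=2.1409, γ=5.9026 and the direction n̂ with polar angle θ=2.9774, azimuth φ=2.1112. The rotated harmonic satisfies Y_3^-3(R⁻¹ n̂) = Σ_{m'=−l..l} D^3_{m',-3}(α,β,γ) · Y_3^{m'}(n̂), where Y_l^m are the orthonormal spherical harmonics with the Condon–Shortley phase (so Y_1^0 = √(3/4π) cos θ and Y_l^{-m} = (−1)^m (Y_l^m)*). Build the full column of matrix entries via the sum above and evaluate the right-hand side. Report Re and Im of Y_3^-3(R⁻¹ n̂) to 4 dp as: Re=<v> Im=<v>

Re=0.2240 Im=-0.1472

Need the full column D^3_{m',-3} for m'=−3..3 at α=3.8800, β=2.1409, γ=5.9026.
cos(β/2)=0.479729, sin(β/2)=0.877416
d^3_{-3,-3}: single k=0 term ⇒ +0.012189;  D = -0.005815-0.010713i
d^3_{-2,-3}: single k=0 term ⇒ -0.054609;  D = -0.051572-0.017957i
d^3_{-1,-3}: single k=0 term ⇒ +0.157922;  D = -0.145249+0.061984i
d^3_{0,-3}: single k=0 term ⇒ -0.333520;  D = -0.138744+0.303291i
d^3_{1,-3}: single k=0 term ⇒ +0.528277;  D = +0.160837+0.503198i
d^3_{2,-3}: single k=0 term ⇒ -0.611084;  D = +0.529390+0.305237i
d^3_{3,-3}: single k=0 term ⇒ +0.456283;  D = +0.445741-0.097519i
Y_3^{m'}(θ=2.9774,φ=2.1112) and Σ D·Y over m':
  (-0.0058-0.0107i)·(+0.0018-0.0001i)  (-0.0516-0.0180i)·(+0.0127-0.0238i)  (-0.1452+0.0620i)·(-0.1051-0.1751i)  (-0.1387+0.3033i)·(-0.6871+0.0000i)  (+0.1608+0.5032i)·(+0.1051-0.1751i)  (+0.5294+0.3052i)·(+0.0127+0.0238i)  (+0.4457-0.0975i)·(-0.0018-0.0001i)
Y_3^-3(R⁻¹ n̂) = +0.224030-0.147200i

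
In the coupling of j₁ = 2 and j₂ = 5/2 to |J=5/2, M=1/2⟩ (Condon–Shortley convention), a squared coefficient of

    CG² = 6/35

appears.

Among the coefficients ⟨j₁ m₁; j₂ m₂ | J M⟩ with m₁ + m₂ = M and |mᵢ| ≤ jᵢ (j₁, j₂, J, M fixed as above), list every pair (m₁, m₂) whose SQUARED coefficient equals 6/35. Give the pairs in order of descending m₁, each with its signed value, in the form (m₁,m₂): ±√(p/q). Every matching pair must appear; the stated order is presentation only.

Admissible pairs with m₁+m₂ = M = 1/2: (-2,5/2), (-1,3/2), (0,1/2), (1,-1/2), (2,-3/2)
  (m₁,m₂)=(2,-3/2): CG² = 27/70, CG = +√(27/70)
  (m₁,m₂)=(1,-1/2): CG² = 0/1, CG = 0
  (m₁,m₂)=(0,1/2): CG² = 8/35, CG = −√(8/35)
  (m₁,m₂)=(-1,3/2): CG² = 6/35, CG = +√(6/35)   ← matches the target
  (m₁,m₂)=(-2,5/2): CG² = 3/14, CG = +√(3/14)
Pairs with CG² = 6/35: (-1,3/2): +√(6/35)

(-1,3/2): +√(6/35)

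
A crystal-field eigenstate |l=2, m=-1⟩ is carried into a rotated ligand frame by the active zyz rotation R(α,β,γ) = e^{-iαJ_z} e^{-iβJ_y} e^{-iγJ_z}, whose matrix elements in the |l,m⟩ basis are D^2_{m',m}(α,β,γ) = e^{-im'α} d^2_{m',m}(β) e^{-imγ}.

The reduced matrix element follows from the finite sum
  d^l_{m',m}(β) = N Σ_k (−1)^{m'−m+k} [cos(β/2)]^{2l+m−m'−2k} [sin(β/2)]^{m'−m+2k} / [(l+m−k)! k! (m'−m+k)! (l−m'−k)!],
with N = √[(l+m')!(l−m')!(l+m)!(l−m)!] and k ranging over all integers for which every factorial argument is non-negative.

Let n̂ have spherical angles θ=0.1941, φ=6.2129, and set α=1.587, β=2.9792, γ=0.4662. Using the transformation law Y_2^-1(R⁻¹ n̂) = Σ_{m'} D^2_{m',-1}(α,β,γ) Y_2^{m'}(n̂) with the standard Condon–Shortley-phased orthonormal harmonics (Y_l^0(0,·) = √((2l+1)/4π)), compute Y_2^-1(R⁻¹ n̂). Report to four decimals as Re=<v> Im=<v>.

Re=0.1601 Im=-0.0808

Need the full column D^2_{m',-1} for m'=−2..2 at α=1.5870, β=2.9792, γ=0.4662.
cos(β/2)=0.081107, sin(β/2)=0.996705
d^2_{-2,-1}: single k=1 term ⇒ +0.001064;  D = -0.000934-0.000509i
d^2_{-1,-1}: k∈[0..1] ⇒ +0.000043 -0.019605 = -0.019562;  D = +0.009075-0.017330i
d^2_{0,-1}: k∈[0..1] ⇒ -0.001303 +0.196714 = +0.195411;  D = +0.174558+0.087836i
d^2_{1,-1}: k∈[0..1] ⇒ +0.019605 -0.986887 = -0.967281;  D = -0.420731+0.870987i
d^2_{2,-1}: single k=0 term ⇒ -0.160616;  D = +0.145740+0.067509i
Y_2^{m'}(θ=0.1941,φ=6.2129) and Σ D·Y over m':
  (-0.0009-0.0005i)·(+0.0142+0.0020i)  (+0.0091-0.0173i)·(+0.1459+0.0103i)  (+0.1746+0.0878i)·(+0.5956+0.0000i)  (-0.4207+0.8710i)·(-0.1459+0.0103i)  (+0.1457+0.0675i)·(+0.0142-0.0020i)
Y_2^-1(R⁻¹ n̂) = +0.160083-0.080819i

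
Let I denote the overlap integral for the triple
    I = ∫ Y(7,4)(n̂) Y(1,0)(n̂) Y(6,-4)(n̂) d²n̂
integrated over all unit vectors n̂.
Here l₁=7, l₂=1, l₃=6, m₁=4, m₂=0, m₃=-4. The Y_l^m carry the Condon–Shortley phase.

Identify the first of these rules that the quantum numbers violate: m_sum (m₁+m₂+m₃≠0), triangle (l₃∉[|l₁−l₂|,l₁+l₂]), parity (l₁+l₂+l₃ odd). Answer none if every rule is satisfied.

none

m₁+m₂+m₃ = 4 + 0 − 4 = 0  ✓
triangle: |7−1|=6 ≤ l₃=6 ≤ 7+1=8  ✓
parity: l₁+l₂+l₃ = 14 is even  ✓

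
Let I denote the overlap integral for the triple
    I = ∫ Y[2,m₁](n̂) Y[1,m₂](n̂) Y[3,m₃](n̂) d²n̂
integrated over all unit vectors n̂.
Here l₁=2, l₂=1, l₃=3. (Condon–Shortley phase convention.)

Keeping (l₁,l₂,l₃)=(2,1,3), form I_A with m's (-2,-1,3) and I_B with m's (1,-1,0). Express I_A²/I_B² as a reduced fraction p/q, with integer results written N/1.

5/1

l's match ⇒ only the (l;m) 3-j factors differ between A and B.
A: triangle coeff Δ(2,1,3) = 1/105; Σ_t [0,0]: t=0:+1/48 = 1/48; (3j)²=1/7 [(2 1 3; -2 -1 3)], sign=+1
B: triangle coeff Δ(2,1,3) = 1/105; Σ_t [0,0]: t=0:+1/12 = 1/12; (3j)²=1/35 [(2 1 3; 1 -1 0)], sign=-1
I_A²/I_B² = (1/7)/(1/35) = 5/1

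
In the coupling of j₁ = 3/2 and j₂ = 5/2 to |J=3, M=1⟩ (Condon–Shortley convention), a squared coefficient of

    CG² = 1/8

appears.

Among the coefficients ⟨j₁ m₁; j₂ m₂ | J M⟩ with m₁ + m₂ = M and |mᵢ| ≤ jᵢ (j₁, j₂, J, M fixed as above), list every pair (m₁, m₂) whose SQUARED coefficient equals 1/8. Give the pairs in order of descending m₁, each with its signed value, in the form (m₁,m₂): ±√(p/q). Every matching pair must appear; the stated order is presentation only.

(-3/2,5/2): −√(1/8)

Admissible pairs with m₁+m₂ = M = 1: (-3/2,5/2), (-1/2,3/2), (1/2,1/2), (3/2,-1/2)
  (m₁,m₂)=(3/2,-1/2): CG² = 9/20, CG = +√(9/20)
  (m₁,m₂)=(1/2,1/2): CG² = 1/60, CG = +√(1/60)
  (m₁,m₂)=(-1/2,3/2): CG² = 49/120, CG = −√(49/120)
  (m₁,m₂)=(-3/2,5/2): CG² = 1/8, CG = −√(1/8)   ← matches the target
Pairs with CG² = 1/8: (-3/2,5/2): −√(1/8)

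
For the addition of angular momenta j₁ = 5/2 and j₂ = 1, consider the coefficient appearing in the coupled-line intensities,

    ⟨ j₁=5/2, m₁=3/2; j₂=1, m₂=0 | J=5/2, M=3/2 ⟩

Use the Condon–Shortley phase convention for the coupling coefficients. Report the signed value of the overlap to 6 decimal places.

j₁+j₂−J=1  J+j₁−j₂=4  J−j₁+j₂=1  j₁+j₂+J+1=7
(j₁±m₁, j₂±m₂, J±M) = (4,1,1,1,4,1)
P² = 576/35
sum k=0..1:
  [0] +1/6 = 1/6
  [1] −1/24 = -1/24
S = 1/8
C² = P²·S² = 9/35 ; C = +0.507093

+√(9/35) ≈ +0.507093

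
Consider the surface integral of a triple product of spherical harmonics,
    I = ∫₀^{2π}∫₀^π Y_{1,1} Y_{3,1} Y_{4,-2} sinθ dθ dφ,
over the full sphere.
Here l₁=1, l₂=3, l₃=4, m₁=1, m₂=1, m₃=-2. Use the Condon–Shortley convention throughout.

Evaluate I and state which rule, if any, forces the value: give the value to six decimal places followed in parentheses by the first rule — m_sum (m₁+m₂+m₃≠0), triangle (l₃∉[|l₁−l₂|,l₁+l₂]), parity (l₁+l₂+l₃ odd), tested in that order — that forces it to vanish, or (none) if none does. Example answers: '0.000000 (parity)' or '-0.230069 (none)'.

0.238414 (none)

m-sum 0 ✓  L=8 even ✓  2≤4≤4 ✓
Π(2lᵢ+1) = 3×7×9 = 189
triangle coeff Δ(1,3,4) = 1/252
Σ_t [0,0]: t=0:+1/36 = 1/36
(3j)²=4/63 [(1 3 4; 0 0 0)], sign=+1
Σ_t [0,0]: t=0:+1/96 = 1/96
(3j)²=5/84 [(1 3 4; 1 1 -2)], sign=+1
⇒ 4πI² = 5/7
I = (+1)√(5/7/(4π)) = 0.23841361
No selection rule forces the value: the integral is nonzero (none).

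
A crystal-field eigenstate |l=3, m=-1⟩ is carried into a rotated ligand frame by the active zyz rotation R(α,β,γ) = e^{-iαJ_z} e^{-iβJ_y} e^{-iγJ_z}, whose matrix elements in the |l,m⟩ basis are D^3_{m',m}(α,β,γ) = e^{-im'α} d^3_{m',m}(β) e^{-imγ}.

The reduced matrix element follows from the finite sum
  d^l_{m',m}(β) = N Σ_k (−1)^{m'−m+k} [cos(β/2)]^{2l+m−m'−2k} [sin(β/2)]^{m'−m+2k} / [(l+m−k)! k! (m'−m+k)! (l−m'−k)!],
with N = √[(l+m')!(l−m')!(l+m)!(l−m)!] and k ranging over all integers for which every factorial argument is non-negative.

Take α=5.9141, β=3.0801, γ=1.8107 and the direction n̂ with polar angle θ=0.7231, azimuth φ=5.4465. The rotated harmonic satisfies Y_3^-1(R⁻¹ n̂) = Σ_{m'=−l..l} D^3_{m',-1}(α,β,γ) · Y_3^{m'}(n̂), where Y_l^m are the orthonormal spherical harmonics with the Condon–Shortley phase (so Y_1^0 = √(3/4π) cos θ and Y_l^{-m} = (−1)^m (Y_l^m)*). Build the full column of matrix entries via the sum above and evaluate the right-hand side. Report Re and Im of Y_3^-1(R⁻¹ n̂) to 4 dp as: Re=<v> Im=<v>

Need the full column D^3_{m',-1} for m'=−3..3 at α=5.9141, β=3.0801, γ=1.8107.
cos(β/2)=0.030741, sin(β/2)=0.999527
d^3_{-3,-1}: single k=2 term ⇒ +0.000003;  D = +0.000003+0.000002i
d^3_{-2,-1}: k∈[1..2] ⇒ +0.000000 -0.000183 = -0.000183;  D = -0.000088-0.000161i
d^3_{-1,-1}: k∈[0..2] ⇒ +0.000000 -0.000007 +0.005660 = +0.005652;  D = +0.000728+0.005605i
d^3_{0,-1}: k∈[0..2] ⇒ -0.000000 +0.000301 -0.106240 = -0.105939;  D = +0.025172-0.102905i
d^3_{1,-1}: k∈[0..2] ⇒ +0.000005 -0.007546 +0.997168 = +0.989627;  D = -0.566105+0.811718i
d^3_{2,-1}: k∈[0..1] ⇒ -0.000183 +0.096984 = +0.096800;  D = -0.080288+0.054075i
d^3_{3,-1}: single k=0 term ⇒ +0.003653;  D = -0.003562+0.000810i
Y_3^{m'}(θ=0.7231,φ=5.4465) and Σ D·Y over m':
  (+0.0000+0.0000i)·(-0.0976+0.0714i)  (-0.0001-0.0002i)·(-0.0344+0.3337i)  (+0.0007+0.0056i)·(+0.2594+0.2875i)  (+0.0252-0.1029i)·(-0.0530+0.0000i)  (-0.5661+0.8117i)·(-0.2594+0.2875i)  (-0.0803+0.0541i)·(-0.0344-0.3337i)  (-0.0036+0.0008i)·(+0.0976+0.0714i)
Y_3^-1(R⁻¹ n̂) = -0.068801-0.341458i

Re=-0.0688 Im=-0.3415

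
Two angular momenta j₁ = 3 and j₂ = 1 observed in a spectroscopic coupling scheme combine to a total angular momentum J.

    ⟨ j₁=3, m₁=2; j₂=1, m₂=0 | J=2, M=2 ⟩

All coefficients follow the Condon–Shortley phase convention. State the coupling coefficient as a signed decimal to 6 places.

-0.487950

j₁+j₂−J=2  J+j₁−j₂=4  J−j₁+j₂=0  j₁+j₂+J+1=7
(j₁±m₁, j₂±m₂, J±M) = (5,1,1,1,4,0)
P² = 960/7
sum k=1..1:
  [1] −1/24 = -1/24
S = -1/24
C² = P²·S² = 5/21 ; C = -0.487950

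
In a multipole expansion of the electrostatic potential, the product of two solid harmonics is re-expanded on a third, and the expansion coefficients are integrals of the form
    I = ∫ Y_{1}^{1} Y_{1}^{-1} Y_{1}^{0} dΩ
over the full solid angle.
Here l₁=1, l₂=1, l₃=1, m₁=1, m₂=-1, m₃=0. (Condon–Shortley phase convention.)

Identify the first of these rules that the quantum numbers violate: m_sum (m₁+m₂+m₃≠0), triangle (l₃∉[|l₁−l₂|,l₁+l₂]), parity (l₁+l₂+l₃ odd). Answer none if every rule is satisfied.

parity

azimuthal sum: 1 − 1 + 0 = 0  ✓
0 ≤ 1 ≤ 2 (triangle on l)  ✓
L = 1 + 1 + 1 = 3 (odd)  ✗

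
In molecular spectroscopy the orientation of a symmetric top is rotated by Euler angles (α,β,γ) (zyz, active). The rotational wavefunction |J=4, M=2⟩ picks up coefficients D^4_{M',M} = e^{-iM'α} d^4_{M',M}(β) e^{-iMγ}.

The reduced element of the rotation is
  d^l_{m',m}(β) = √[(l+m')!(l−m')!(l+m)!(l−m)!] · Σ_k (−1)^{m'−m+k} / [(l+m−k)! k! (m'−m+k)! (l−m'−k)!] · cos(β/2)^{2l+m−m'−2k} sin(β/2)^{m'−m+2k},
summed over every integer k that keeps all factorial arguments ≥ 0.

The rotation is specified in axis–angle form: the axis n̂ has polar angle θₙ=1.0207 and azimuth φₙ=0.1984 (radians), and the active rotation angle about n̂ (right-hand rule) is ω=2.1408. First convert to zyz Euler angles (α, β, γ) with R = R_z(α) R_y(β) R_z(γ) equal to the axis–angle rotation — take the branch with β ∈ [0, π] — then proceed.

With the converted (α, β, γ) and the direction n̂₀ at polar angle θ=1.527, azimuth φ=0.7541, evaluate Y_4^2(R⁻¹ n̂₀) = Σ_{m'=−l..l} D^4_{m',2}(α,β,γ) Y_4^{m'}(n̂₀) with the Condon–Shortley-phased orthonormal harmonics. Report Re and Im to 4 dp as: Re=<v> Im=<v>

Axis–angle → zyz. n̂ = (sinθₙcosφₙ, sinθₙsinφₙ, cosθₙ) = (+0.835751, +0.168023, +0.522769), ω = 2.1408.
R = I cosω + sinω [n̂]ₓ + (1−cosω) n̂n̂ᵀ gives
  R = [+0.535770, -0.223914, +0.814133; +0.656324, -0.496168, -0.568380; +0.531216, +0.838856, -0.118872]
β = atan2(√(R₁₃²+R₂₃²), R₃₃) = 1.689950; α = atan2(R₂₃, R₁₃) mod 2π = 5.673708; γ = atan2(R₃₂, −R₃₁) mod 2π = 2.135315
Need the full column D^4_{m',2} for m'=−4..4 at α=5.6737, β=1.6899, γ=2.1353.
cos(β/2)=0.663750, sin(β/2)=0.747954
d^4_{-4,2}: single k=6 term ⇒ +0.408168;  D = +0.371797-0.168428i
d^4_{-3,2}: k∈[5..6] ⇒ +0.768378 -0.325233 = +0.443145;  D = +0.435654+0.081133i
d^4_{-2,2}: k∈[4..6] ⇒ +0.911193 -0.925638 +0.097949 = +0.083504;  D = +0.058560+0.059528i
d^4_{-1,2}: k∈[3..5] ⇒ +0.762366 -1.452097 +0.368780 = -0.320952;  D = -0.053578-0.316448i
d^4_{0,2}: k∈[2..4] ⇒ +0.453836 -1.536770 +0.731781 = -0.351153;  D = +0.150128-0.317442i
d^4_{1,2}: k∈[1..3] ⇒ +0.180112 -1.143549 +0.968065 = +0.004629;  D = -0.004018+0.002298i
d^4_{2,2}: k∈[0..2] ⇒ +0.037674 -0.574062 +0.911193 = +0.374804;  D = -0.373290-0.033656i
d^4_{3,2}: k∈[0..1] ⇒ -0.158844 +0.605109 = +0.446265;  D = -0.341496-0.287285i
d^4_{4,2}: single k=0 term ⇒ +0.253138;  D = -0.065547-0.244504i
Y_4^{m'}(θ=1.527,φ=0.7541) and Σ D·Y over m':
  (+0.3718-0.1684i)·(-0.4374-0.0550i)  (+0.4357+0.0811i)·(-0.0348-0.0421i)  (+0.0586+0.0595i)·(-0.0206+0.3288i)  (-0.0536-0.3164i)·(-0.0450+0.0423i)  (+0.1501-0.3174i)·(+0.3113+0.0000i)  (-0.0040+0.0023i)·(+0.0450+0.0423i)  (-0.3733-0.0337i)·(-0.0206-0.3288i)  (-0.3415-0.2873i)·(+0.0348-0.0421i)  (-0.0655-0.2445i)·(-0.4374+0.0550i)
Y_4^2(R⁻¹ n̂) = -0.127412+0.194283i

Re=-0.1274 Im=0.1943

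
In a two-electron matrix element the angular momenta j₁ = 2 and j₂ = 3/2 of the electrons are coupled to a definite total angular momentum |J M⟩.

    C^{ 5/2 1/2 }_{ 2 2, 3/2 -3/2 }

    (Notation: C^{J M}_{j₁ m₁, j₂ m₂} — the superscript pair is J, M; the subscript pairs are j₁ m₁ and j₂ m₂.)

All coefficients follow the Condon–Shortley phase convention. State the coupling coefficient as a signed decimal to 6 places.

+√(6/35) ≈ +0.414039

√[6·1!3!2!/7! · 4!0!0!3!3!2!] = √(864/35)
  +(−1)^0/∏(0,1,0,0,3,2)! = 1/12  (running 1/12)
⟨..|..⟩ = √(864/35)·(1/12) = +0.414039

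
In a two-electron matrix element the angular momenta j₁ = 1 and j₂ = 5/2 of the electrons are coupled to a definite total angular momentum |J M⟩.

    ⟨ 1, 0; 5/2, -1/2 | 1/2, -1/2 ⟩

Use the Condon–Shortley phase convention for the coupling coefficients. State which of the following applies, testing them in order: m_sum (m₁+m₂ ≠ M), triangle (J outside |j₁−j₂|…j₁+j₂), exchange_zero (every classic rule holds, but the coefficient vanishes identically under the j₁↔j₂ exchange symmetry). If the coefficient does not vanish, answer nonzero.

triangle

m-sum: m₁+m₂ = 0+(-1/2) = -1/2, M = -1/2  ✓
triangle: need |j₁−j₂| ≤ J ≤ j₁+j₂, i.e. J ∈ [3/2, 7/2]; J = 1/2 is outside ✗ ⇒ coefficient is 0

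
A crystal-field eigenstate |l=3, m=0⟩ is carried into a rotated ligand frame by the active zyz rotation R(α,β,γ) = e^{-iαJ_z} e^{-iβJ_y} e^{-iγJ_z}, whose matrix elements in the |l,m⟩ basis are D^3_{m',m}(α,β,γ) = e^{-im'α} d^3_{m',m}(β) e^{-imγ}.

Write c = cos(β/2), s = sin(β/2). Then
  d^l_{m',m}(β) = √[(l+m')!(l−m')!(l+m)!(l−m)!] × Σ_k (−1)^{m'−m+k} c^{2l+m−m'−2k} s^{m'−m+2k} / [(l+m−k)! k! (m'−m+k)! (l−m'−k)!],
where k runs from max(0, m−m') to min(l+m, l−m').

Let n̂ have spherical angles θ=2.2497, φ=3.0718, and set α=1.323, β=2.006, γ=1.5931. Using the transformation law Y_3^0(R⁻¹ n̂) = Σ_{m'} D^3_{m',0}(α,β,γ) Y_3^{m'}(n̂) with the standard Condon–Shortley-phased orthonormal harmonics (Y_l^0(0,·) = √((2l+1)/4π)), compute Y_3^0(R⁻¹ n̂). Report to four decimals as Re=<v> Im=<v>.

Need the full column D^3_{m',0} for m'=−3..3 at α=1.3230, β=2.0060, γ=1.5931.
cos(β/2)=0.537775, sin(β/2)=0.843088
d^3_{-3,0}: single k=3 term ⇒ +0.416809;  D = -0.282091-0.306846i
d^3_{-2,0}: k∈[2..3] ⇒ +0.325620 -0.800303 = -0.474683;  D = +0.417573-0.225737i
d^3_{-1,0}: k∈[1..3] ⇒ +0.131362 -0.968576 +0.793517 = -0.043697;  D = -0.010718-0.042362i
d^3_{0,0}: k∈[0..3] ⇒ +0.024188 -0.535048 +1.315032 -0.359118 = +0.445054;  D = +0.445054+0.000000i
d^3_{1,0}: k∈[0..2] ⇒ -0.131362 +0.968576 -0.793517 = +0.043697;  D = +0.010718-0.042362i
d^3_{2,0}: k∈[0..1] ⇒ +0.325620 -0.800303 = -0.474683;  D = +0.417573+0.225737i
d^3_{3,0}: single k=0 term ⇒ -0.416809;  D = +0.282091-0.306846i
Y_3^{m'}(θ=2.2497,φ=3.0718) and Σ D·Y over m':
  (-0.2821-0.3068i)·(-0.1924-0.0409i)  (+0.4176-0.2257i)·(-0.3849-0.0541i)  (-0.0107-0.0424i)·(-0.2438-0.0170i)  (+0.4451+0.0000i)·(+0.2410+0.0000i)  (+0.0107-0.0424i)·(+0.2438-0.0170i)  (+0.4176+0.2257i)·(-0.3849+0.0541i)  (+0.2821-0.3068i)·(+0.1924-0.0409i)
Y_3^0(R⁻¹ n̂) = -0.151391-0.000000i

Re=-0.1514 Im=0.0000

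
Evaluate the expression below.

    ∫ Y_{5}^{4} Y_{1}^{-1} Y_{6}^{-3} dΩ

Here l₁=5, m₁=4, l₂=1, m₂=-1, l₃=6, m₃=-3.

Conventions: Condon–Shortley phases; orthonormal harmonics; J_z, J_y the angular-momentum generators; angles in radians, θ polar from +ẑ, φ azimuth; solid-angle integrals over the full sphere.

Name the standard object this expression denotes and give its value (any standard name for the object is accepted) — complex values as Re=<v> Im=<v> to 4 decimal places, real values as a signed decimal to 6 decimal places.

Gaunt coefficient, -0.070770

This is a Gaunt coefficient — the integral of a triple product of spherical harmonics over the sphere.
Rules hold: Σm=0, L=12 even, 4≤6≤6.
N = 11·3·13 = 429
Δ = 0!·10!·2!/13! = 1/858
Racah Σ t=0..0: t=0:+1/14400 = 1/14400
⇒ 3j(5 1 6; 0 0 0)² = 6/143, sgn +1
Racah Σ t=0..0: t=0:+1/725760 = 1/725760
⇒ 3j(5 1 6; 4 -1 -3)² = 1/286, sgn -1
4πI² = N·(3j₀)²·(3jₘ)² = 9/143
I = -1·√(0.0629371/4π) = -0.07076985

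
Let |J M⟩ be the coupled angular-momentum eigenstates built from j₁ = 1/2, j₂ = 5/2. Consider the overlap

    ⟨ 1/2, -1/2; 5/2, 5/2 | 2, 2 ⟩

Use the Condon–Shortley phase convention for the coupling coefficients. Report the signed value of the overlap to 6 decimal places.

j₁+j₂−J=1  J+j₁−j₂=0  J−j₁+j₂=4  j₁+j₂+J+1=6
(j₁±m₁, j₂±m₂, J±M) = (0,1,5,0,4,0)
P² = 480
sum k=1..1:
  [1] −1/24 = -1/24
S = -1/24
C² = P²·S² = 5/6 ; C = -0.912871

−√(5/6) = -0.912871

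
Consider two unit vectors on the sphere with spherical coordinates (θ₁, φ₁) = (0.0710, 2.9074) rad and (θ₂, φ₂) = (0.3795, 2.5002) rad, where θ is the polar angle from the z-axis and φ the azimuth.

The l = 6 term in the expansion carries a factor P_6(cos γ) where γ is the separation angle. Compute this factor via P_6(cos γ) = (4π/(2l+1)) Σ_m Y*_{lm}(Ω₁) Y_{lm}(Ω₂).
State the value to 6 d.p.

Summing Y*_{l m}(θ₁,φ₁)·Y_{l m}(θ₂,φ₂) over m ∈ [−6, 6]; prefactor 4π/(2·6+1) = 0.966644:
  m=-6: Y*=+0.000000-0.000000i  Y=-0.000950-0.000811i  product -0.000000+0.000000i
  m=-5: Y*=-0.000001+0.000003i  Y=+0.010822+0.000708i  product -0.000000+0.000000i
  m=-4: Y*=+0.000053-0.000072i  Y=-0.047846+0.031076i  product -0.000000+0.000005i
  m=-3: Y*=-0.001406+0.001191i  Y=+0.069093-0.187312i  product +0.000126+0.000346i
  m=-2: Y*=+0.023049-0.011661i  Y=+0.127395+0.430028i  product +0.007951+0.008426i
  m=-1: Y*=-0.221736+0.052900i  Y=-0.418111-0.312208i  product +0.109226+0.047110i
  m=+0: Y*=+0.963968-0.000000i  Y=-0.033926+0.000000i  product -0.032704+0.000000i
  m=+1: Y*=+0.221736+0.052900i  Y=+0.418111-0.312208i  product +0.109226-0.047110i
  m=+2: Y*=+0.023049+0.011661i  Y=+0.127395-0.430028i  product +0.007951-0.008426i
  m=+3: Y*=+0.001406+0.001191i  Y=-0.069093-0.187312i  product +0.000126-0.000346i
  m=+4: Y*=+0.000053+0.000072i  Y=-0.047846-0.031076i  product -0.000000-0.000005i
  m=+5: Y*=+0.000001+0.000003i  Y=-0.010822+0.000708i  product -0.000000-0.000000i
  m=+6: Y*=+0.000000+0.000000i  Y=-0.000950+0.000811i  product -0.000000-0.000000i
Σ over m = +0.201901-0.000000i; ×(4π/13) → +0.195167-0.000000i. Real part: 0.195167

0.195167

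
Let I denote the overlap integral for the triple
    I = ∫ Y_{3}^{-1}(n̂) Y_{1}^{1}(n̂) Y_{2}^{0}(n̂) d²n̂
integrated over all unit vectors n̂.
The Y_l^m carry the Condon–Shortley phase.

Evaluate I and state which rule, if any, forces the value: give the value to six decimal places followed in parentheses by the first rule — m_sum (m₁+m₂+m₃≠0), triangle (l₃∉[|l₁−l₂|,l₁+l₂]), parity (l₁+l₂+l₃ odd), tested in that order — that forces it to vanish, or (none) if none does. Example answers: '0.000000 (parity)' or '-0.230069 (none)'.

m-sum 0 ✓  L=6 even ✓  2≤2≤4 ✓
Π(2lᵢ+1) = 7×3×5 = 105
triangle coeff Δ(3,1,2) = 1/105
Σ_t [1,1]: t=1:−1/4 = -1/4
(3j)²=3/35 [(3 1 2; 0 0 0)], sign=-1
Σ_t [2,2]: t=2:+1/8 = 1/8
(3j)²=2/35 [(3 1 2; -1 1 0)], sign=+1
⇒ 4πI² = 18/35
I = (-1)√(18/35/(4π)) = -0.20230066
No selection rule forces the value: the integral is nonzero (none).

-0.202301 (none)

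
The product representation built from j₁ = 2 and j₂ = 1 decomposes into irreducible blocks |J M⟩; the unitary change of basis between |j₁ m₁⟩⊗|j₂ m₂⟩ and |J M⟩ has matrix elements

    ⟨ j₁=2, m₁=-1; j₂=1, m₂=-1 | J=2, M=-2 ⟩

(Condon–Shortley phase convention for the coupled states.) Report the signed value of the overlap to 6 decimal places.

√[5·1!3!1!/6! · 1!3!0!2!0!4!] = √(12)
  +(−1)^0/∏(0,1,3,0,0,1)! = 1/6  (running 1/6)
⟨..|..⟩ = √(12)·(1/6) = +0.577350

+√(1/3) = +0.577350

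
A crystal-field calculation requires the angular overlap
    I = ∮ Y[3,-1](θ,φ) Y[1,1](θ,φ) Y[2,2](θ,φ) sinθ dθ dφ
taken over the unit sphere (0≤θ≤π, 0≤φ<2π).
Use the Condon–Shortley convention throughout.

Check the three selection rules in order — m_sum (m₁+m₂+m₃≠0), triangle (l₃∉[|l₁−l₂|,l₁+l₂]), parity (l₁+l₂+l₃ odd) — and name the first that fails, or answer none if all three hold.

azimuthal sum: -1 + 1 + 2 = 2  ✗
2 ≤ 2 ≤ 4 (triangle on l)
L = 3 + 1 + 2 = 6 (even)

m_sum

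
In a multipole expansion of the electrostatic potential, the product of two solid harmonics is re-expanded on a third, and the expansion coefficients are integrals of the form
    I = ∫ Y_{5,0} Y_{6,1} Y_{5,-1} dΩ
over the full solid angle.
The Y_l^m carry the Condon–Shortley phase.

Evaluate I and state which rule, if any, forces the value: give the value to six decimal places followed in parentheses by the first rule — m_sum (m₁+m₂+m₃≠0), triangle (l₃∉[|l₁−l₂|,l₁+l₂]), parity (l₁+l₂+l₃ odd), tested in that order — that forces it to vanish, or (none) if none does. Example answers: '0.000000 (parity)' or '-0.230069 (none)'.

Rules hold: Σm=0, L=16 even, 1≤5≤11.
N = 11·13·11 = 1573
Δ = 6!·4!·6!/17! = 1/28588560
Racah Σ t=1..5: t=1:−1/345600 t=2:+1/13824 t=3:−1/5184 t=4:+1/13824 t=5:−1/345600 = -7/129600
⇒ 3j(5 6 5; 0 0 0)² = 80/7293, sgn +1
Racah Σ t=1..5: t=1:−1/2073600 t=2:+1/34560 t=3:−1/6912 t=4:+1/10368 t=5:−1/138240 = -7/259200
⇒ 3j(5 6 5; 0 1 -1)² = 28/7293, sgn -1
4πI² = N·(3j₀)²·(3jₘ)² = 2240/33813
I = -1·√(0.0662467/4π) = -0.07260679
No selection rule forces the value: the integral is nonzero (none).

-0.072607 (none)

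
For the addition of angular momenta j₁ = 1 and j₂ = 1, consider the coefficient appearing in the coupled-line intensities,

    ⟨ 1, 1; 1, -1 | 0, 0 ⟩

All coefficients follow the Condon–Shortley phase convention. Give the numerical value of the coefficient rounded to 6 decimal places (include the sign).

+0.577350  (= +√(1/3))

j₁+j₂−J=2  J+j₁−j₂=0  J−j₁+j₂=0  j₁+j₂+J+1=3
(j₁±m₁, j₂±m₂, J±M) = (2,0,0,2,0,0)
P² = 4/3
sum k=0..0:
  [0] +1/2 = 1/2
S = 1/2
C² = P²·S² = 1/3 ; C = +0.577350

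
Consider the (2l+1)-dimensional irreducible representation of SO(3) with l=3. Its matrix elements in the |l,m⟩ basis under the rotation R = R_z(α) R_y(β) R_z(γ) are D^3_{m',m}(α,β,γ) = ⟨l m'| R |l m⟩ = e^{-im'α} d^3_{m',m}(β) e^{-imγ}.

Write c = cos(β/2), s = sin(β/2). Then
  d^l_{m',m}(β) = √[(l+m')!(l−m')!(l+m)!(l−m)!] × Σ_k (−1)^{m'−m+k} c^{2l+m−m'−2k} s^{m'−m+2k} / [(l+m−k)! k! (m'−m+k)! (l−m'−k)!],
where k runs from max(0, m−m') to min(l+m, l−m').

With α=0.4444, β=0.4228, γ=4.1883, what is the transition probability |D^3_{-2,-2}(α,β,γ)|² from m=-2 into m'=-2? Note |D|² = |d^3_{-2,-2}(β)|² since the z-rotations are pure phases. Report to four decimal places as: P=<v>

P=0.4522

Split into d^3_{-2,-2}(β=0.4228) × two z-phases.
Half-angle: c=0.977738, s=0.209829. N=√(1·120·1·120)=120.000000
k∈{0,1} keeps every argument non-negative
  k=0: (−1)^0·120.0000/(120)·0.9777^6·0.2098^0 = +0.873646
  k=1: (−1)^1·120.0000/(24)·0.9777^4·0.2098^2 = -0.201183
d^3_{-2,-2}(0.4228) = +0.873646 -0.201183 = +0.672463
|D^3_{-2,-2}|² = |d^3_{-2,-2}(β)|² = (+0.672463)² = 0.452206 (the z-rotation phases have unit modulus)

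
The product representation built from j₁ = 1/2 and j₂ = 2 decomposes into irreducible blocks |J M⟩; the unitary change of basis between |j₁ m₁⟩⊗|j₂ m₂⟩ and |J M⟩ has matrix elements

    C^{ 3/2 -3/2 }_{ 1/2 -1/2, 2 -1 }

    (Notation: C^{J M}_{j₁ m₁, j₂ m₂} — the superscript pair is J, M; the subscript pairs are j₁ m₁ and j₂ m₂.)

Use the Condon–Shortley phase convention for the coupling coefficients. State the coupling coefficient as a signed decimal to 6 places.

j₁+j₂−J=1  J+j₁−j₂=0  J−j₁+j₂=3  j₁+j₂+J+1=5
(j₁±m₁, j₂±m₂, J±M) = (0,1,1,3,0,3)
P² = 36/5
sum k=1..1:
  [1] −1/6 = -1/6
S = -1/6
C² = P²·S² = 1/5 ; C = -0.447214

−√(1/5) ≈ -0.447214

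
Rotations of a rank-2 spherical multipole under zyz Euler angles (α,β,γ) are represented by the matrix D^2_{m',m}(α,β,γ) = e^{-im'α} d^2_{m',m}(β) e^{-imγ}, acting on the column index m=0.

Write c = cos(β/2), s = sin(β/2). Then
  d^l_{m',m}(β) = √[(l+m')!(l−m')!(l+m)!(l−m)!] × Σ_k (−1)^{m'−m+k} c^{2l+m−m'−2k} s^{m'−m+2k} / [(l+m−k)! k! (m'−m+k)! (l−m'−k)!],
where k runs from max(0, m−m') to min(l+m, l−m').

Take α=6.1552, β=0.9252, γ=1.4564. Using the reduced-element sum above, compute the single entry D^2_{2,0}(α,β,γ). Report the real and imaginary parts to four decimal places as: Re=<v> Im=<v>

First d^2_{2,0}(β=0.9252), then the phase factors e^{-i(2)α} and e^{-i(0)γ}:
c=cos(0.925200/2)=0.894895, s=sin(0.925200/2)=0.446276; N=√[24·1·2·2]=9.797959
k∈{0} keeps every argument non-negative
  k=0: (−1)^2·9.7980/(4)·0.8949^2·0.4463^2 = +0.390686
d^2_{2,0}(0.9252) = +0.390686
Phases: e^{-i·(2)·6.1552}=+0.967418+0.253185i, e^{-i·(0)·1.4564}=+1.000000+0.000000i ⇒ D=+0.377957+0.098916i

Re=0.3780 Im=0.0989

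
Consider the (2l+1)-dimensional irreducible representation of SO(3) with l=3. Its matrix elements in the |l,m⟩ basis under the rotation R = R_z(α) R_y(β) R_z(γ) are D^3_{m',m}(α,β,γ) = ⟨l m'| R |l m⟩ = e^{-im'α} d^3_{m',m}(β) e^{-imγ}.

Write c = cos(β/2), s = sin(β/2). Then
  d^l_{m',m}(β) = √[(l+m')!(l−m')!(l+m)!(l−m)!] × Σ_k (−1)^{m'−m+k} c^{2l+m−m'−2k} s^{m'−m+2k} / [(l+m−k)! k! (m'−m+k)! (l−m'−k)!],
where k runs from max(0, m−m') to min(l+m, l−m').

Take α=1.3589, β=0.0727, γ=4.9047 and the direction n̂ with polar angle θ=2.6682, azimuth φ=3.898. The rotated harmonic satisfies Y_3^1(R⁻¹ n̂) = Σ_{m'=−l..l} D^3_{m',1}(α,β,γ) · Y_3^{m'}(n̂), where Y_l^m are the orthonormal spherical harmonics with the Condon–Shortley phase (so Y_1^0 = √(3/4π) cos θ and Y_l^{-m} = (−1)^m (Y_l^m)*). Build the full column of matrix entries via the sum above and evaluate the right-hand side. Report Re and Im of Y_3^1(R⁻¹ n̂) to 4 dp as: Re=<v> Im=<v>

Re=0.3221 Im=0.2624

Need the full column D^3_{m',1} for m'=−3..3 at α=1.3589, β=0.0727, γ=4.9047.
cos(β/2)=0.999339, sin(β/2)=0.036342
d^3_{-3,1}: single k=4 term ⇒ +0.000007;  D = +0.000005-0.000005i
d^3_{-2,1}: k∈[3..4] ⇒ +0.000303 -0.000000 = +0.000303;  D = -0.000175-0.000247i
d^3_{-1,1}: k∈[2..4] ⇒ +0.007904 -0.000014 +0.000000 = +0.007890;  D = -0.007254+0.003103i
d^3_{0,1}: k∈[1..3] ⇒ +0.125477 -0.000498 +0.000000 = +0.124979;  D = +0.023887+0.122676i
d^3_{1,1}: k∈[0..2] ⇒ +0.996043 -0.010538 +0.000010 = +0.985515;  D = +0.985326+0.019300i
d^3_{2,1}: k∈[0..1] ⇒ -0.114544 +0.000303 = -0.114241;  D = -0.026209+0.111194i
d^3_{3,1}: single k=0 term ⇒ +0.005102;  D = -0.004608-0.002189i
Y_3^{m'}(θ=2.6682,φ=3.898) and Σ D·Y over m':
  (+0.0000-0.0000i)·(+0.0254+0.0303i)  (-0.0002-0.0002i)·(-0.0110+0.1887i)  (-0.0073+0.0031i)·(-0.3173+0.2994i)  (+0.0239+0.1227i)·(-0.3191+0.0000i)  (+0.9853+0.0193i)·(+0.3173+0.2994i)  (-0.0262+0.1112i)·(-0.0110-0.1887i)  (-0.0046-0.0022i)·(-0.0254+0.0303i)
Y_3^1(R⁻¹ n̂) = +0.322101+0.262438i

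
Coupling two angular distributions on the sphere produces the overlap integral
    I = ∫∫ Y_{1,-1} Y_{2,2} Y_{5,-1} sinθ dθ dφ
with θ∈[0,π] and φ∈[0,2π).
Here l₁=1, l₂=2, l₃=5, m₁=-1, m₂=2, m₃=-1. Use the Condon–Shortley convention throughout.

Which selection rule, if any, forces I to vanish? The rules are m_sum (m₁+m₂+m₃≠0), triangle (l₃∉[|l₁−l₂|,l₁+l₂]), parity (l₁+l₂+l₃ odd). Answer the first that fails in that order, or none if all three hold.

m₁+m₂+m₃ = -1 + 2 − 1 = 0  ✓
triangle: need |l₁−l₂| ≤ l₃ ≤ l₁+l₂ = [1,3]; l₃=5 is outside  ✗
parity: l₁+l₂+l₃ = 8 is even

triangle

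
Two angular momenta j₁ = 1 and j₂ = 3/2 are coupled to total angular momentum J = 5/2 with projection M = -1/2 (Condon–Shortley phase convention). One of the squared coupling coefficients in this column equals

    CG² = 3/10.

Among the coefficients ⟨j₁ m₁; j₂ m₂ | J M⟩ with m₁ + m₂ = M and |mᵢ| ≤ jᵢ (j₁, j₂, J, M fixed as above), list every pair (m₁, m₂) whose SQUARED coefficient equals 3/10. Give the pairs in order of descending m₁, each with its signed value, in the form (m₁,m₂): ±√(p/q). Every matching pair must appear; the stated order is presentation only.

Admissible pairs with m₁+m₂ = M = -1/2: (-1,1/2), (0,-1/2), (1,-3/2)
  (m₁,m₂)=(1,-3/2): CG² = 1/10, CG = +√(1/10)
  (m₁,m₂)=(0,-1/2): CG² = 3/5, CG = +√(3/5)
  (m₁,m₂)=(-1,1/2): CG² = 3/10, CG = +√(3/10)   ← matches the target
Pairs with CG² = 3/10: (-1,1/2): +√(3/10)

(-1,1/2): +√(3/10)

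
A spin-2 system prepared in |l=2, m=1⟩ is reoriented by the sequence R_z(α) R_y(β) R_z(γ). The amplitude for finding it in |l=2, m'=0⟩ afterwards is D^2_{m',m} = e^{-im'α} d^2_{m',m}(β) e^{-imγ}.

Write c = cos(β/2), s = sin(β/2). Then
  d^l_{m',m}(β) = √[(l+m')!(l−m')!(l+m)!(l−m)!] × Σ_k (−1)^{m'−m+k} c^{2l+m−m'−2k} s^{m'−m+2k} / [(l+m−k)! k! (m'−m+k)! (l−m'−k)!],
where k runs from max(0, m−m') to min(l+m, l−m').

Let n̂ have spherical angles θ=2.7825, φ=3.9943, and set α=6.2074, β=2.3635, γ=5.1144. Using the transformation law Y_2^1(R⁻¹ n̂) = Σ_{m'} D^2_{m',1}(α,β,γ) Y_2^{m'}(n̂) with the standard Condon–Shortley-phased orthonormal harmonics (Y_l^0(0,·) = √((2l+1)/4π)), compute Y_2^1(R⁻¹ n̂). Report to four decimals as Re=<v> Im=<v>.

Need the full column D^2_{m',1} for m'=−2..2 at α=6.2074, β=2.3635, γ=5.1144.
cos(β/2)=0.379306, sin(β/2)=0.925271
d^2_{-2,1}: single k=3 term ⇒ +0.600934;  D = +0.315934+0.511183i
d^2_{-1,1}: k∈[2..3] ⇒ +0.369521 -0.732953 = -0.363432;  D = -0.167115-0.322731i
d^2_{0,1}: k∈[1..2] ⇒ +0.123684 -0.735991 = -0.612307;  D = -0.239577-0.563492i
d^2_{1,1}: k∈[0..1] ⇒ +0.020699 -0.369521 = -0.348822;  D = -0.111787-0.330424i
d^2_{2,1}: single k=0 term ⇒ -0.100988;  D = -0.025028-0.097837i
Y_2^{m'}(θ=2.7825,φ=3.9943) and Σ D·Y over m':
  (+0.3159+0.5112i)·(-0.0064-0.0473i)  (-0.1671-0.3227i)·(+0.1672-0.1914i)  (-0.2396-0.5635i)·(+0.5139+0.0000i)  (-0.1118-0.3304i)·(-0.1672-0.1914i)  (-0.0250-0.0978i)·(-0.0064+0.0473i)
Y_2^1(R⁻¹ n̂) = -0.230472-0.253689i

Re=-0.2305 Im=-0.2537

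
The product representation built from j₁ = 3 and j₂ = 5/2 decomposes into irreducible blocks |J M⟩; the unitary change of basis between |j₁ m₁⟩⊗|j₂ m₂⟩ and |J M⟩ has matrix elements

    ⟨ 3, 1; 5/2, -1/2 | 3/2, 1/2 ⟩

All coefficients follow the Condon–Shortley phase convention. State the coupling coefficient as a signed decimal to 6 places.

j₁+j₂−J=4  J+j₁−j₂=2  J−j₁+j₂=1  j₁+j₂+J+1=8
(j₁±m₁, j₂±m₂, J±M) = (4,2,2,3,2,1)
P² = 192/35
sum k=1..2:
  [1] −1/6 = -1/6
  [2] +1/8 = 1/8
S = -1/24
C² = P²·S² = 1/105 ; C = -0.097590

-0.097590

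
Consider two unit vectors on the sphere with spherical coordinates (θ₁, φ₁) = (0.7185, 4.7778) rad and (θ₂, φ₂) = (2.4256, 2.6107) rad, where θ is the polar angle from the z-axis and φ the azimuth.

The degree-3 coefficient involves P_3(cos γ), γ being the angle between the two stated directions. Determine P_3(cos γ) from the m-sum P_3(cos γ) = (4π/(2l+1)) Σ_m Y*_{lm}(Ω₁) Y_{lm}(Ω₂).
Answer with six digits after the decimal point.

Expand P_3 via completeness: Σ_{m} conj(Y_{3,m}) at Ω₁ times Y_{3,m} at Ω₂ —
  m=-3: (-0.02320 + 0.11672j) × (0.00258 - 0.11795j) = 0.01371 + 0.00304j  (running Σ = 0.01371 + 0.00304j)
  m=-2: (-0.33051 - 0.04349j) × (-0.16187 - 0.29006j) = 0.04089 + 0.10291j  (running Σ = 0.05459 + 0.10595j)
  m=-1: (0.02550 - 0.38921j) × (-0.33767 - 0.19825j) = -0.08577 + 0.12637j  (running Σ = -0.03118 + 0.23232j)
  m=0: (-0.04678 + 0.00000j) × (0.04338 + 0.00000j) = -0.00203 + 0.00000j  (running Σ = -0.03321 + 0.23232j)
  m=1: (-0.02550 - 0.38921j) × (0.33767 - 0.19825j) = -0.08577 - 0.12637j  (running Σ = -0.11898 + 0.10595j)
  m=2: (-0.33051 + 0.04349j) × (-0.16187 + 0.29006j) = 0.04089 - 0.10291j  (running Σ = -0.07809 + 0.00304j)
  m=3: (0.02320 + 0.11672j) × (-0.00258 - 0.11795j) = 0.01371 - 0.00304j  (running Σ = -0.06438 - 0.00000j)
Accumulated sum -0.06438 - 0.00000j; after 4π/(2l+1) scaling, -0.11558 - 0.00000j ⇒ P_3 = -0.115581

-0.115581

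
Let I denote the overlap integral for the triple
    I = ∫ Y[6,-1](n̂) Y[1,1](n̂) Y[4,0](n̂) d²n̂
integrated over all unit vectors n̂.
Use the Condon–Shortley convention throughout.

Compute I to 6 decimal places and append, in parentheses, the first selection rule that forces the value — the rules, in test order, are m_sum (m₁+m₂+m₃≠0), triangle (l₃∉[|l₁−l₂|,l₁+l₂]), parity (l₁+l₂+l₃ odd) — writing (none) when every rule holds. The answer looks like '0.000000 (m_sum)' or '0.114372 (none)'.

0.000000 (triangle)

|6−1|≤4≤6+1 violated ⇒ I = 0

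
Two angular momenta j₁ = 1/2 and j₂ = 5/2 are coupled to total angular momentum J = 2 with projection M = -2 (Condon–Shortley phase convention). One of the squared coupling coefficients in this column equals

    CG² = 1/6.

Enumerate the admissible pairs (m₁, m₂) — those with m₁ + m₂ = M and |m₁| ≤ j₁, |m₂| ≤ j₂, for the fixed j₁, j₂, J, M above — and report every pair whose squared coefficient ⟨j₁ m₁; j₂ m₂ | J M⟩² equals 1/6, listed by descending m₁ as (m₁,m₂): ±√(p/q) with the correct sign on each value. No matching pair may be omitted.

(-1/2,-3/2): −√(1/6)

Admissible pairs with m₁+m₂ = M = -2: (-1/2,-3/2), (1/2,-5/2)
  (m₁,m₂)=(1/2,-5/2): CG² = 5/6, CG = +√(5/6)
  (m₁,m₂)=(-1/2,-3/2): CG² = 1/6, CG = −√(1/6)   ← matches the target
Pairs with CG² = 1/6: (-1/2,-3/2): −√(1/6)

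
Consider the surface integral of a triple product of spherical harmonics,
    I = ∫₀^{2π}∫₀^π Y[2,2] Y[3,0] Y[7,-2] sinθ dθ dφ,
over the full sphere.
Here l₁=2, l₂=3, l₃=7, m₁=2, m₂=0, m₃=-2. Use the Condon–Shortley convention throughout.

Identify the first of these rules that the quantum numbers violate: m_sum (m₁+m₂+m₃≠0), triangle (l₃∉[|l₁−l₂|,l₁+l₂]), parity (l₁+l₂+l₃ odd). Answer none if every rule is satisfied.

triangle

Σmᵢ = 0  ✓
l₃∈[|l₁−l₂|,l₁+l₂]=[1,5] required, l₃=7 fails  ✗
Σlᵢ = 12 ⇒ even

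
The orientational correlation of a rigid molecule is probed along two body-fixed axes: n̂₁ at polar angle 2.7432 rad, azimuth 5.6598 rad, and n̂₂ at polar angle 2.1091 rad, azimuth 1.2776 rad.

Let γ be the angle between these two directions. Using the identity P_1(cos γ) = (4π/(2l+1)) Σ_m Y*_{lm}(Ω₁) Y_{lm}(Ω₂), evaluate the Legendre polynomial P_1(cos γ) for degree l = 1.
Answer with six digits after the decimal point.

Term-by-term m-sum for l=1 (normalisation 4π/3 = 4.188790):
  m=-1: (+0.108820-0.078245i) × (+0.085731-0.283975i) = -0.012890-0.037610i  (running Σ = -0.012890-0.037610i)
  m=0: (-0.450338-0.000000i) × (-0.250497+0.000000i) = +0.112808+0.000000i  (running Σ = +0.099918-0.037610i)
  m=1: (-0.108820-0.078245i) × (-0.085731-0.283975i) = -0.012890+0.037610i  (running Σ = +0.087027+0.000000i)
Σ over m = +0.087027+0.000000i; ×(4π/3) → +0.364540+0.000000i. Real part: 0.364540

0.364540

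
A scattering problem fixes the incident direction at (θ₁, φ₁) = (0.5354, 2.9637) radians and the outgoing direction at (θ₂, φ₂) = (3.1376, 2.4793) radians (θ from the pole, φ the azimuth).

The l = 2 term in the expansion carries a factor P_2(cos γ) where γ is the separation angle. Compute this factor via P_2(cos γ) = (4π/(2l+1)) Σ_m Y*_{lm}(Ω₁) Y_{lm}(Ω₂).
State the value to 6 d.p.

Term-by-term m-sum for l=2 (normalisation 4π/5 = 2.513274):
  term(m=-2) = +0.000000+0.000001i   from Y*(Ω₁)=+0.094246-0.035022i, Y(Ω₂)=+0.000002+0.000006i
  term(m=-1) = -0.000925-0.000487i   from Y*(Ω₁)=-0.333639+0.059986i, Y(Ω₂)=+0.002432+0.001897i
  term(m=+0) = +0.242533+0.000000i   from Y*(Ω₁)=+0.384504-0.000000i, Y(Ω₂)=+0.630768+0.000000i
  term(m=+1) = -0.000925+0.000487i   from Y*(Ω₁)=+0.333639+0.059986i, Y(Ω₂)=-0.002432+0.001897i
  term(m=+2) = +0.000000-0.000001i   from Y*(Ω₁)=+0.094246+0.035022i, Y(Ω₂)=+0.000002-0.000006i
Σ over m = +0.240683+0.000000i; ×(4π/5) → +0.604903+0.000000i. Real part: 0.604903

0.604903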